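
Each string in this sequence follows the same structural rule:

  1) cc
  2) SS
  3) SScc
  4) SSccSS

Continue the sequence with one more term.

SSccSSSScc

This is a Fibonacci-style word recurrence s(k) = s(k−1)·s(k−2): e.g. SS·cc = SScc.
So term 5 is SSccSS·SScc.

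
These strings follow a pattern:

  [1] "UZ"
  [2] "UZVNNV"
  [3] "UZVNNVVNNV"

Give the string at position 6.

UZVNNVVNNVVNNVVNNVVNNV

Each term is the previous one with VNNV appended.
From UZVNNVVNNV, 3 further steps: UZVNNVVNNV → UZVNNVVNNVVNNV → UZVNNVVNNVVNNVVNNV → (answer).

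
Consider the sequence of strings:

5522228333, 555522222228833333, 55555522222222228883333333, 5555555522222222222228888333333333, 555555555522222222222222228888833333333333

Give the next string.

Term n consists of 2n 5's, followed by 3n+1 2's, followed by n 8's, followed by 2n+1 3's (n = 1, 2, …).
At n = 6 the blocks have lengths 12, 19, 6, 13.

55555555555522222222222222222228888883333333333333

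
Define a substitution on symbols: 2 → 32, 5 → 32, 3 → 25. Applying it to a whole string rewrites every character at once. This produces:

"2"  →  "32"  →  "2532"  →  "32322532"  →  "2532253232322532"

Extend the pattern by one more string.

Applying the rule to each of the 16 symbols of 2532253232322532 gives the pieces 32 32 25 32 32 32 25 32 25 32 25 32 32 32 25 32, which concatenate to the answer.

32322532323225322532253232322532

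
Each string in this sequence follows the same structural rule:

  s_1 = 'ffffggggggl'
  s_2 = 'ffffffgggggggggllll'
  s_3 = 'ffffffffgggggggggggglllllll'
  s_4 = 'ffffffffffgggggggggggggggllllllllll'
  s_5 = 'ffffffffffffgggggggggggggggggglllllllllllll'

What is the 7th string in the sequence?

Reading off run lengths: f runs 4, 6, 8, 10, 12; g runs 6, 9, 12, 15, 18; l runs 1, 4, 7, 10, 13 — each is linear in n (n = 1, 2, …).
At n = 7 the blocks have lengths 16, 24, 19.

ffffffffffffffffgggggggggggggggggggggggglllllllllllllllllll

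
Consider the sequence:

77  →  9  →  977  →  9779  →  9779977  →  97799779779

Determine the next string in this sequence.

From term 3 onward, concatenate the last term with the second-to-last: 9·77 = 977, 977·9 = 9779, …
So term 7 is 97799779779·9779977.

977997797799779977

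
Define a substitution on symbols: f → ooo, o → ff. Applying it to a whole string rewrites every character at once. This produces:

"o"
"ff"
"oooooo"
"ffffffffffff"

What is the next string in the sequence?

Apply φ to ffffffffffff symbol by symbol: f→ooo, f→ooo, f→ooo, f→ooo, f→ooo, f→ooo, f→ooo, f→ooo, f→ooo, f→ooo, f→ooo, f→ooo; joined: ooo ooo ooo ooo ooo ooo ooo ooo ooo ooo ooo ooo.

oooooooooooooooooooooooooooooooooooo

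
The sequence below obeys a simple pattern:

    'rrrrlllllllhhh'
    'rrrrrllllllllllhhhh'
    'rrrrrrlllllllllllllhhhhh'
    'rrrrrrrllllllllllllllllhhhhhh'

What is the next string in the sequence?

rrrrrrrrlllllllllllllllllllhhhhhhh

Each string has the form r^{n+2} l^{3n+1} h^{n+1}, where the shown terms are n = 2, 3, 4, 5.
Setting n = 6 gives 8, 19, 7 characters in each block.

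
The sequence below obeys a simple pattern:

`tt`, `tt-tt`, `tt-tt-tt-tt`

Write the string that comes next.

Every step duplicates the string with '-' between the halves.
Doubling tt-tt-tt-tt with '-' between the halves:

tt-tt-tt-tt-tt-tt-tt-tt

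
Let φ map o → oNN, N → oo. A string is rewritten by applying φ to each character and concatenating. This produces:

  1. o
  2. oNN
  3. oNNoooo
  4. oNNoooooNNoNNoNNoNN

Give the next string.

Replace each of the 19 characters of oNNoooooNNoNNoNNoNN in place — oNN oo oo oNN oNN oNN oNN oNN oo oo oNN oo oo oNN oo oo oNN oo oo — and concatenate.

oNNoooooNNoNNoNNoNNoNNoooooNNoooooNNoooooNNoooo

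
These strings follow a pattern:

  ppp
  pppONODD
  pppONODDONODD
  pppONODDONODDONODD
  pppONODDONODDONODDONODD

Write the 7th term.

pppONODDONODDONODDONODDONODDONODD

Every step adds ONODD to the end: s(k+1) = s(k)·ONODD.
From pppONODDONODDONODDONODD, 2 further steps: pppONODDONODDONODDONODD → pppONODDONODDONODDONODDONODD → (answer).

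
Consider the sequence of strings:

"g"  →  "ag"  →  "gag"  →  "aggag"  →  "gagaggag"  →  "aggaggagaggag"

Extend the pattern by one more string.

gagaggagaggaggagaggag

From term 3 onward, concatenate the second-to-last term with the last: g·ag = gag, ag·gag = aggag, …
Continuing: gagaggag · aggaggagaggag gives term 7.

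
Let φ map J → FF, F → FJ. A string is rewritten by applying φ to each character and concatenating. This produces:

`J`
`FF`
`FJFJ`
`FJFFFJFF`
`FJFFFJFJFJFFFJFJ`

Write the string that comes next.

Rewriting the 16 symbols of FJFFFJFJFJFFFJFJ one by one yields FJ FF FJ FJ FJ FF FJ FF FJ FF FJ FJ FJ FF FJ FF; concatenated:

FJFFFJFJFJFFFJFFFJFFFJFJFJFFFJFF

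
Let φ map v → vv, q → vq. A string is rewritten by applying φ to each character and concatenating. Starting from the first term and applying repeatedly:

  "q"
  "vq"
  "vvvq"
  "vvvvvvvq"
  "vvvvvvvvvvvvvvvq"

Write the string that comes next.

vvvvvvvvvvvvvvvvvvvvvvvvvvvvvvvq

Applying the rule to each of the 16 symbols of vvvvvvvvvvvvvvvq gives the pieces vv vv vv vv vv vv vv vv vv vv vv vv vv vv vv vq, which concatenate to the answer.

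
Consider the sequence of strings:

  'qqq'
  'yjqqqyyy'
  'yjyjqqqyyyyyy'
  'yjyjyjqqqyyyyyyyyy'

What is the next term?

Every step adds yj to the front and yyy to the end of the previous string.
One more step from yjyjyjqqqyyyyyyyyy gives the answer.

yjyjyjyjqqqyyyyyyyyyyyy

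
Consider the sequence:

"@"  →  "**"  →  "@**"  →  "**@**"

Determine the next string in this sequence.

From term 3 onward, concatenate the second-to-last term with the last: @·** = @**, **·@** = **@**, …
The next term joins @** and **@**.

@****@**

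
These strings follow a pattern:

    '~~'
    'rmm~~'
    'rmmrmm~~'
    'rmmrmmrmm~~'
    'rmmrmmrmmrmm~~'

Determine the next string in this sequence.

The strings grow by a fixed prefix rmm each time.
So the next term is rmm·rmmrmmrmmrmm~~.

rmmrmmrmmrmmrmm~~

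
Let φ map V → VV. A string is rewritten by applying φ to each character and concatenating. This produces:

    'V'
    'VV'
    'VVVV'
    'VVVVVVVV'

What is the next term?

Rewriting each symbol of VVVVVVVV: V→VV, V→VV, V→VV, V→VV, V→VV, V→VV, V→VV, V→VV, which concatenates to VV VV VV VV VV VV VV VV.

VVVVVVVVVVVVVVVV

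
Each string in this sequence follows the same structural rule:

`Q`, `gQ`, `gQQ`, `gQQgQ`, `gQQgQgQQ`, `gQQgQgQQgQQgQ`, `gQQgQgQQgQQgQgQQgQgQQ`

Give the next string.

From term 3 onward, concatenate the last term with the second-to-last: gQ·Q = gQQ, gQQ·gQ = gQQgQ, …
So term 8 is gQQgQgQQgQQgQgQQgQgQQ·gQQgQgQQgQQgQ.

gQQgQgQQgQQgQgQQgQgQQgQQgQgQQgQQgQ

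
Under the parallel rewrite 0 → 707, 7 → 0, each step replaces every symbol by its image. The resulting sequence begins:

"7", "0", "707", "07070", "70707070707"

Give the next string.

Apply φ to 70707070707 symbol by symbol: 7→0, 0→707, 7→0, 0→707, 7→0, 0→707, 7→0, 0→707, 7→0, 0→707, 7→0; joined: 0 707 0 707 0 707 0 707 0 707 0.

070707070707070707070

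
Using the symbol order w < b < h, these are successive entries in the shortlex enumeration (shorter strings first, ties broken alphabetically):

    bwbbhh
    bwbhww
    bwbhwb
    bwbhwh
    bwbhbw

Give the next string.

The successor of bwbhbw increments the rightmost position that isn't already h and resets every position after it to w.

bwbhbb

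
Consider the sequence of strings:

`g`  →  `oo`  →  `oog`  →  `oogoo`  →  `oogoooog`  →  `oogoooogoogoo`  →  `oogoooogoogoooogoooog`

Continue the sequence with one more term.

From term 3 onward, concatenate the last term with the second-to-last: oo·g = oog, oog·oo = oogoo, …
So term 8 is oogoooogoogoooogoooog·oogoooogoogoo.

oogoooogoogoooogoooogoogoooogoogoo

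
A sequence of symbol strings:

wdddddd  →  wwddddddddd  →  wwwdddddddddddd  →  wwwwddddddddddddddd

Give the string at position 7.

wwwwwwwdddddddddddddddddddddddd

Reading off run lengths: w runs 1, 2, 3, 4; d runs 6, 9, 12, 15 — each is linear in n, where the shown terms are n = 2, 3, 4, 5.
At n = 8 the blocks have lengths 7, 24.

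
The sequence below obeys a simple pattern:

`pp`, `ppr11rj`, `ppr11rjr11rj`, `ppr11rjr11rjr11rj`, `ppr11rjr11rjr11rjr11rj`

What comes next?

Every step adds r11rj to the end: s(k+1) = s(k)·r11rj.
So the next term is ppr11rjr11rjr11rjr11rj·r11rj.

ppr11rjr11rjr11rjr11rjr11rj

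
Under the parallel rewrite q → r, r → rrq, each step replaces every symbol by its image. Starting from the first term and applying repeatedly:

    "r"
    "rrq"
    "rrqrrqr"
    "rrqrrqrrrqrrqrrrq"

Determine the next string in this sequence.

Rewriting the 17 symbols of rrqrrqrrrqrrqrrrq one by one yields rrq rrq r rrq rrq r rrq rrq rrq r rrq rrq r rrq rrq rrq r; concatenated:

rrqrrqrrrqrrqrrrqrrqrrqrrrqrrqrrrqrrqrrqr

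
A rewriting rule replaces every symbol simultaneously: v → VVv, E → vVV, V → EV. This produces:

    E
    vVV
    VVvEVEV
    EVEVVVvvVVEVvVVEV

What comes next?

Rewriting the 17 symbols of EVEVVVvvVVEVvVVEV one by one yields vVV EV vVV EV EV EV VVv VVv EV EV vVV EV VVv EV EV vVV EV; concatenated:

vVVEVvVVEVEVEVVVvVVvEVEVvVVEVVVvEVEVvVVEV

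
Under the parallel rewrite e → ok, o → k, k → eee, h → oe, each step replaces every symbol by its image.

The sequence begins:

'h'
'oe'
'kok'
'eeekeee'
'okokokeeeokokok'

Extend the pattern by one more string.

keeekeeekeeeokokokkeeekeeekeee

φ(okokokeeeokokok) expands symbol-by-symbol to k eee k eee k eee ok ok ok k eee k eee k eee; joining the 15 pieces gives the next term.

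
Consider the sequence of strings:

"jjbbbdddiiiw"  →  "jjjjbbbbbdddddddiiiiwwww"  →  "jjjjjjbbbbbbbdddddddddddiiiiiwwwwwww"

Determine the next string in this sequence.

Each string has the form j^{2n} b^{2n+1} d^{4n-1} i^{n+2} w^{3n-2} (n = 1, 2, …).
Setting n = 4 gives 8, 9, 15, 6, 10 characters in each block.

jjjjjjjjbbbbbbbbbdddddddddddddddiiiiiiwwwwwwwwww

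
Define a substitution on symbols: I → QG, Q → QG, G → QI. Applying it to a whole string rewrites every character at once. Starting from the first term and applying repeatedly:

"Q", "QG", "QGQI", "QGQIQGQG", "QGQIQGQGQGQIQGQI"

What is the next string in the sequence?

Replace each of the 16 characters of QGQIQGQGQGQIQGQI in place — QG QI QG QG QG QI QG QI QG QI QG QG QG QI QG QG — and concatenate.

QGQIQGQGQGQIQGQIQGQIQGQGQGQIQGQG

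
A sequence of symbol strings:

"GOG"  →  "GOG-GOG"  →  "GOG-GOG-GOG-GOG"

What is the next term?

Each string is two copies of the previous one joined by '-'.
Doubling GOG-GOG-GOG-GOG with '-' between the halves:

GOG-GOG-GOG-GOG-GOG-GOG-GOG-GOG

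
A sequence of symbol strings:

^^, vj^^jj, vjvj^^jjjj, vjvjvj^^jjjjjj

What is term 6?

s(k+1) = vj·s(k)·jj, so each term gains vj as a prefix and jj as a suffix.
From vjvjvj^^jjjjjj, 2 further steps: vjvjvj^^jjjjjj → vjvjvjvj^^jjjjjjjj → (answer).

vjvjvjvjvj^^jjjjjjjjjj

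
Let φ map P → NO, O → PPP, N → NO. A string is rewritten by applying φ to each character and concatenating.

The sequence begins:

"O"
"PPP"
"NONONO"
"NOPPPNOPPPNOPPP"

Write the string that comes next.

Rewriting the 15 symbols of NOPPPNOPPPNOPPP one by one yields NO PPP NO NO NO NO PPP NO NO NO NO PPP NO NO NO; concatenated:

NOPPPNONONONOPPPNONONONOPPPNONONO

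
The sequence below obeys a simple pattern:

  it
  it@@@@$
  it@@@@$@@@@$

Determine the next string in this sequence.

Each term is the previous one with @@@@$ appended.
Applying this once more to it@@@@$@@@@$:

it@@@@$@@@@$@@@@$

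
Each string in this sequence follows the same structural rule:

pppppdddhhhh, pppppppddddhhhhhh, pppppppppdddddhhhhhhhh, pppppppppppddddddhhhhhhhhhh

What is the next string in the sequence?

pppppppppppppdddddddhhhhhhhhhhhh

Reading off run lengths: p runs 5, 7, 9, 11; d runs 3, 4, 5, 6; h runs 4, 6, 8, 10 — each is linear in n, where the shown terms are n = 2, 3, 4, 5.
For the next term, n = 6, so the run lengths are 13, 7, 12.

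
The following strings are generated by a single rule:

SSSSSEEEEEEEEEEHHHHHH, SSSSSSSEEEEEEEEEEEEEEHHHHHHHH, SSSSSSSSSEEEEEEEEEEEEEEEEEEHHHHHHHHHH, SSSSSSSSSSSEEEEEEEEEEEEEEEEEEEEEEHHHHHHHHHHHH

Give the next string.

The n-th term is 2n+1 S's then 4n+2 E's then 2n+2 H's, where the shown terms are n = 2, 3, 4, 5.
Setting n = 6 gives 13, 26, 14 characters in each block.

SSSSSSSSSSSSSEEEEEEEEEEEEEEEEEEEEEEEEEEHHHHHHHHHHHHHH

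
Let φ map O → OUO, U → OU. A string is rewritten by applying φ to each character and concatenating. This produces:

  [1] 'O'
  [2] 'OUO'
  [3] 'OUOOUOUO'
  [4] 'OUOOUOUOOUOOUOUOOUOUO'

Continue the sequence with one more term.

Replace each of the 21 characters of OUOOUOUOOUOOUOUOOUOUO in place — OUO OU OUO OUO OU OUO OU OUO OUO OU OUO OUO OU OUO OU OUO OUO OU OUO OU OUO — and concatenate.

OUOOUOUOOUOOUOUOOUOUOOUOOUOUOOUOOUOUOOUOUOOUOOUOUOOUOUO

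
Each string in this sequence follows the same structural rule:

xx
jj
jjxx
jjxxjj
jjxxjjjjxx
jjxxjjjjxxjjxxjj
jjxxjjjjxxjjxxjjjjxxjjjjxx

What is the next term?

This is a Fibonacci-style word recurrence s(k) = s(k−1)·s(k−2): e.g. jj·xx = jjxx.
The next term joins jjxxjjjjxxjjxxjjjjxxjjjjxx and jjxxjjjjxxjjxxjj.

jjxxjjjjxxjjxxjjjjxxjjjjxxjjxxjjjjxxjjxxjj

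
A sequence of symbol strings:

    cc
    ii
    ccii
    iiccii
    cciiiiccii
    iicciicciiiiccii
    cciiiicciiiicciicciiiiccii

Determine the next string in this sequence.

iicciicciiiicciicciiiicciiiicciicciiiiccii

Each term (from the third on) is the two preceding terms concatenated in order: term 3 = cc·ii = ccii.
The next term joins iicciicciiiiccii and cciiiicciiiicciicciiiiccii.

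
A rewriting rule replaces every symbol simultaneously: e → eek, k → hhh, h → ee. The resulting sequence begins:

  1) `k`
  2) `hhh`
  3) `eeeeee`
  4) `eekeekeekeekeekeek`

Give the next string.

eekeekhhheekeekhhheekeekhhheekeekhhheekeekhhheekeekhhh

Applying the rule to each of the 18 symbols of eekeekeekeekeekeek gives the pieces eek eek hhh eek eek hhh eek eek hhh eek eek hhh eek eek hhh eek eek hhh, which concatenate to the answer.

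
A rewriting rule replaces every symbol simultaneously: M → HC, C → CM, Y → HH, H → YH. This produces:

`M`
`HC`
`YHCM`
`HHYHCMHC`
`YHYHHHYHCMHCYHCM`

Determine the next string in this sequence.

φ(YHYHHHYHCMHCYHCM) expands symbol-by-symbol to HH YH HH YH YH YH HH YH CM HC YH CM HH YH CM HC; joining the 16 pieces gives the next term.

HHYHHHYHYHYHHHYHCMHCYHCMHHYHCMHC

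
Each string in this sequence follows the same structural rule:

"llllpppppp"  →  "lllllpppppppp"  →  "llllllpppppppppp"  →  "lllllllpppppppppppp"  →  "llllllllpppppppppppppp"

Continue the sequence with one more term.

lllllllllpppppppppppppppp

Reading off run lengths: l runs 4, 5, 6, 7, 8; p runs 6, 8, 10, 12, 14 — each is linear in n, where the shown terms are n = 3, 4, 5, 6, 7.
Setting n = 8 gives 9, 16 characters in each block.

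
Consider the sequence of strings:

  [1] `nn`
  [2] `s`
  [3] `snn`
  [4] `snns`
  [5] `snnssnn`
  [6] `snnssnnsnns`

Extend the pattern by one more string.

This is a Fibonacci-style word recurrence s(k) = s(k−1)·s(k−2): e.g. s·nn = snn.
So term 7 is snnssnnsnns·snnssnn.

snnssnnsnnssnnssnn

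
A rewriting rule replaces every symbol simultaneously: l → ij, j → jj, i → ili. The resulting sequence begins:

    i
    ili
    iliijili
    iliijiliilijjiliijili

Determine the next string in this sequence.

Rewriting the 21 symbols of iliijiliilijjiliijili one by one yields ili ij ili ili jj ili ij ili ili ij ili jj jj ili ij ili ili jj ili ij ili; concatenated:

iliijiliilijjiliijiliiliijilijjjjiliijiliilijjiliijili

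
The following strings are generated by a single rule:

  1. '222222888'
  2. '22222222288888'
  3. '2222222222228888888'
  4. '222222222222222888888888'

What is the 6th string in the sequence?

2222222222222222222228888888888888

The n-th term is 3n 2's then 2n-1 8's, where the shown terms are n = 2, 3, 4, 5.
For term 6, n = 7, so the run lengths are 21, 13.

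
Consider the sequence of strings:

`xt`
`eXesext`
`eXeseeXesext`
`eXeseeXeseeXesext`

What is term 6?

Each term is the previous one with eXese prepended.
From eXeseeXeseeXesext, 2 further steps: eXeseeXeseeXesext → eXeseeXeseeXeseeXesext → (answer).

eXeseeXeseeXeseeXeseeXesext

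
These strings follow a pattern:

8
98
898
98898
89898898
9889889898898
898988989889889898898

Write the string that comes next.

9889889898898898988989889889898898

Each term (from the third on) is the two preceding terms concatenated in order: term 3 = 8·98 = 898.
So term 8 is 9889889898898·898988989889889898898.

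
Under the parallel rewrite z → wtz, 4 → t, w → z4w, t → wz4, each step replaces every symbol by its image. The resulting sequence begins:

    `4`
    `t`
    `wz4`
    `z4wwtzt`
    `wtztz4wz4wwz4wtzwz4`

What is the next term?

z4wwz4wtzwz4wtztz4wwtztz4wz4wwtztz4wwz4wtzz4wwtzt

φ(wtztz4wz4wwz4wtzwz4) expands symbol-by-symbol to z4w wz4 wtz wz4 wtz t z4w wtz t z4w z4w wtz t z4w wz4 wtz z4w wtz t; joining the 19 pieces gives the next term.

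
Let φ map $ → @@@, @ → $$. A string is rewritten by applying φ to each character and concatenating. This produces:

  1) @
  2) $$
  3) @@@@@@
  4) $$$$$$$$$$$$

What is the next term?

@@@@@@@@@@@@@@@@@@@@@@@@@@@@@@@@@@@@

Rewriting each symbol of $$$$$$$$$$$$: $→@@@, $→@@@, $→@@@, $→@@@, $→@@@, $→@@@, $→@@@, $→@@@, $→@@@, $→@@@, $→@@@, $→@@@, which concatenates to @@@ @@@ @@@ @@@ @@@ @@@ @@@ @@@ @@@ @@@ @@@ @@@.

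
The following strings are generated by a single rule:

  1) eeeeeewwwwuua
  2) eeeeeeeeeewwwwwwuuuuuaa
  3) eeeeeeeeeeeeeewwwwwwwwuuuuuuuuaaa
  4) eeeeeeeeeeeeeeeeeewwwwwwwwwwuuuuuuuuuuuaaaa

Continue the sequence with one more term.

eeeeeeeeeeeeeeeeeeeeeewwwwwwwwwwwwuuuuuuuuuuuuuuaaaaa

Term n consists of 4n+2 e's, followed by 2n+2 w's, followed by 3n-1 u's, followed by n a's (n = 1, 2, …).
At n = 5 the blocks have lengths 22, 12, 14, 5.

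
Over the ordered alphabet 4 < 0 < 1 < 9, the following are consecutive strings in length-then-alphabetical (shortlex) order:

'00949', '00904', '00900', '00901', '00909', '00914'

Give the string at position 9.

00919

Advancing 3 positions from 00914 through 00914 → 00910 → 00911 reaches term 9.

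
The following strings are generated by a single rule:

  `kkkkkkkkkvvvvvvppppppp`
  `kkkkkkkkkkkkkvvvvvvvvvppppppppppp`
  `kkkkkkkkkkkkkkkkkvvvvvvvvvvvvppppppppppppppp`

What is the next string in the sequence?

Reading off run lengths: k runs 9, 13, 17; v runs 6, 9, 12; p runs 7, 11, 15 — each is linear in n, where the shown terms are n = 2, 3, 4.
Setting n = 5 gives 21, 15, 19 characters in each block.

kkkkkkkkkkkkkkkkkkkkkvvvvvvvvvvvvvvvppppppppppppppppppp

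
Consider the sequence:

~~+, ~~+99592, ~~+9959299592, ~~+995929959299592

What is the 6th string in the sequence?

~~+9959299592995929959299592

The strings grow by a fixed suffix 99592 each time.
From ~~+995929959299592, 2 further steps: ~~+995929959299592 → ~~+99592995929959299592 → (answer).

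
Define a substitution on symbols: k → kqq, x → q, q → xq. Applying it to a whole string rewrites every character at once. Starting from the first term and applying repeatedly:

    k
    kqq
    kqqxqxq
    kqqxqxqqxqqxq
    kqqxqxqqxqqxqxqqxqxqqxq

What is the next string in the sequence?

Replace each of the 23 characters of kqqxqxqqxqqxqxqqxqxqqxq in place — kqq xq xq q xq q xq xq q xq xq q xq q xq xq q xq q xq xq q xq — and concatenate.

kqqxqxqqxqqxqxqqxqxqqxqqxqxqqxqqxqxqqxq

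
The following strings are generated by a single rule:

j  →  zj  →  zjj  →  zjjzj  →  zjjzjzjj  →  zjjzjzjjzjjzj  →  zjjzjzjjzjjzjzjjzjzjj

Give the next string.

This is a Fibonacci-style word recurrence s(k) = s(k−1)·s(k−2): e.g. zj·j = zjj.
Continuing: zjjzjzjjzjjzjzjjzjzjj · zjjzjzjjzjjzj gives term 8.

zjjzjzjjzjjzjzjjzjzjjzjjzjzjjzjjzj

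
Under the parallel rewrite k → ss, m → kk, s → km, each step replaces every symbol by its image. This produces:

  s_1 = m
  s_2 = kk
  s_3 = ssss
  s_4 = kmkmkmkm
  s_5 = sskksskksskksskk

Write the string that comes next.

kmkmsssskmkmsssskmkmsssskmkmssss

φ(sskksskksskksskk) expands symbol-by-symbol to km km ss ss km km ss ss km km ss ss km km ss ss; joining the 16 pieces gives the next term.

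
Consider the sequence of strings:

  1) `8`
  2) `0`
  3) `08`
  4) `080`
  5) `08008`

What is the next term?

08008080

Each term (from the third on) is the previous term followed by the one before it: term 3 = 0·8 = 08.
So term 6 is 08008·080.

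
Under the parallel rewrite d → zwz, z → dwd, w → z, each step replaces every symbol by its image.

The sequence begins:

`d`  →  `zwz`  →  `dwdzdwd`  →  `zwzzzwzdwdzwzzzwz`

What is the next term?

dwdzdwddwddwdzdwdzwzzzwzdwdzdwddwddwdzdwd

Applying the rule to each of the 17 symbols of zwzzzwzdwdzwzzzwz gives the pieces dwd z dwd dwd dwd z dwd zwz z zwz dwd z dwd dwd dwd z dwd, which concatenate to the answer.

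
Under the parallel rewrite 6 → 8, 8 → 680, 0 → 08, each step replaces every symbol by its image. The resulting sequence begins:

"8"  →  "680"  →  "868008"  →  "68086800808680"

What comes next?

8680086808680080868008680868008

φ(68086800808680) expands symbol-by-symbol to 8 680 08 680 8 680 08 08 680 08 680 8 680 08; joining the 14 pieces gives the next term.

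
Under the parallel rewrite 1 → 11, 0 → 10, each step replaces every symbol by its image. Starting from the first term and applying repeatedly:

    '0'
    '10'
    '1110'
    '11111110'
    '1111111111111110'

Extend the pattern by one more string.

φ(1111111111111110) expands symbol-by-symbol to 11 11 11 11 11 11 11 11 11 11 11 11 11 11 11 10; joining the 16 pieces gives the next term.

11111111111111111111111111111110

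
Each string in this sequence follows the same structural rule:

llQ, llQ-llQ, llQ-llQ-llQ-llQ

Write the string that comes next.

Every step duplicates the string with '-' between the halves.
Doubling llQ-llQ-llQ-llQ with '-' between the halves:

llQ-llQ-llQ-llQ-llQ-llQ-llQ-llQ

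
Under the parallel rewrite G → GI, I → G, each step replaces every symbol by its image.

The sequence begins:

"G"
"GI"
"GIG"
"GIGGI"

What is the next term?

GIGGIGIG

Expanding GIGGI: G→GI, I→G, G→GI, G→GI, I→G. Concatenated: GI G GI GI G.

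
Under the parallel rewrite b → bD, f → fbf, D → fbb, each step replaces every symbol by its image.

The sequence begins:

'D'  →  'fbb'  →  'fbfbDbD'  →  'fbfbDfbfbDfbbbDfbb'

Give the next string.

fbfbDfbfbDfbbfbfbDfbfbDfbbfbfbDbDbDfbbfbfbDbD

φ(fbfbDfbfbDfbbbDfbb) expands symbol-by-symbol to fbf bD fbf bD fbb fbf bD fbf bD fbb fbf bD bD bD fbb fbf bD bD; joining the 18 pieces gives the next term.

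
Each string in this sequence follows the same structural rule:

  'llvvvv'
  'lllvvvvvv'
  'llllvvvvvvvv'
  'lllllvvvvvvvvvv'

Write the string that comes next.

llllllvvvvvvvvvvvv

Reading off run lengths: l runs 2, 3, 4, 5; v runs 4, 6, 8, 10 — each is linear in n, where the shown terms are n = 2, 3, 4, 5.
For the next term, n = 6, so the run lengths are 6, 12.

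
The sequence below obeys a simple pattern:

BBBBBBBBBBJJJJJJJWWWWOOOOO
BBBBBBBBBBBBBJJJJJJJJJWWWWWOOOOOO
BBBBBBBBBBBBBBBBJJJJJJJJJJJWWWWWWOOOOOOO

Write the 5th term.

The n-th term is 3n+1 B's then 2n+1 J's then n+1 W's then n+2 O's, where the shown terms are n = 3, 4, 5.
For term 5, n = 7, so the run lengths are 22, 15, 8, 9.

BBBBBBBBBBBBBBBBBBBBBBJJJJJJJJJJJJJJJWWWWWWWWOOOOOOOOO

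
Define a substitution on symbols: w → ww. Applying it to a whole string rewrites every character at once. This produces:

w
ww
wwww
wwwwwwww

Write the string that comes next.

wwwwwwwwwwwwwwww

Expanding wwwwwwww: w→ww, w→ww, w→ww, w→ww, w→ww, w→ww, w→ww, w→ww. Concatenated: ww ww ww ww ww ww ww ww.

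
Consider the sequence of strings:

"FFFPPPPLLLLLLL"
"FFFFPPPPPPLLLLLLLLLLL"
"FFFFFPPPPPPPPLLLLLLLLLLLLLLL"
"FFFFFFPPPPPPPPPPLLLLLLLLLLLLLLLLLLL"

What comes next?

FFFFFFFPPPPPPPPPPPPLLLLLLLLLLLLLLLLLLLLLLL

Reading off run lengths: F runs 3, 4, 5, 6; P runs 4, 6, 8, 10; L runs 7, 11, 15, 19 — each is linear in n (n = 1, 2, …).
For the next term, n = 5, so the run lengths are 7, 12, 23.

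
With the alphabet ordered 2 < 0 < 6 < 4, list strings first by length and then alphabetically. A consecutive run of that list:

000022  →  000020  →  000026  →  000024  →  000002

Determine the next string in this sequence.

000000

Treat 000002 as a base-4 numeral over the given alphabet and add one, carrying through any trailing 4's.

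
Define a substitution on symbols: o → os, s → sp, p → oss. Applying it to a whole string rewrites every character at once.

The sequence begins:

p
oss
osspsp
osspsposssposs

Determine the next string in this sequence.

osspspossspossosspspspossosspsp

Replace each of the 14 characters of osspsposssposs in place — os sp sp oss sp oss os sp sp sp oss os sp sp — and concatenate.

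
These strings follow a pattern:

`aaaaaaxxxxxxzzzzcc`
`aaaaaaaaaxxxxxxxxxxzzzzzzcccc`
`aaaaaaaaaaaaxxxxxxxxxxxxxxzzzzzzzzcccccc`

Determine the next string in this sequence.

aaaaaaaaaaaaaaaxxxxxxxxxxxxxxxxxxzzzzzzzzzzcccccccc

Reading off run lengths: a runs 6, 9, 12; x runs 6, 10, 14; z runs 4, 6, 8; c runs 2, 4, 6 — each is linear in n (n = 1, 2, …).
At n = 4 the blocks have lengths 15, 18, 10, 8.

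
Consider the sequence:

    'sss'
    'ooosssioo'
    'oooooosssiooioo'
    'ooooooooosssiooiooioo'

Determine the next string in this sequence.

s(k+1) = ooo·s(k)·ioo, so each term gains ooo as a prefix and ioo as a suffix.
One more step from ooooooooosssiooiooioo gives the answer.

oooooooooooosssiooiooiooioo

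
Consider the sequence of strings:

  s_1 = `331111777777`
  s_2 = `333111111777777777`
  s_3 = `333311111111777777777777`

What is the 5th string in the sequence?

333333111111111111777777777777777777

Term n consists of n 3's, followed by 2n 1's, followed by 3n 7's, where the shown terms are n = 2, 3, 4.
Setting n = 6 gives 6, 12, 18 characters in each block.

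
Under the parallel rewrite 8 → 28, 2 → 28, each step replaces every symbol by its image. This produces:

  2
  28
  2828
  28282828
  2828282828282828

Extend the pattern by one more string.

Rewriting the 16 symbols of 2828282828282828 one by one yields 28 28 28 28 28 28 28 28 28 28 28 28 28 28 28 28; concatenated:

28282828282828282828282828282828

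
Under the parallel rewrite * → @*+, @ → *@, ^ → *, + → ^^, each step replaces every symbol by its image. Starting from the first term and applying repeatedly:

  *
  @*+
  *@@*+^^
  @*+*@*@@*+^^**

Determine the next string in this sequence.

*@@*+^^@*+*@@*+*@*@@*+^^**@*+@*+

φ(@*+*@*@@*+^^**) expands symbol-by-symbol to *@ @*+ ^^ @*+ *@ @*+ *@ *@ @*+ ^^ * * @*+ @*+; joining the 14 pieces gives the next term.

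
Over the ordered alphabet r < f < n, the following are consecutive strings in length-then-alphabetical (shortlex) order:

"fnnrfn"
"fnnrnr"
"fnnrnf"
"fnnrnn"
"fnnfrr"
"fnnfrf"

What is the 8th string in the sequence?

Continuing the enumeration 2 steps past fnnfrf: fnnfrf → fnnfrn → (answer).

fnnffr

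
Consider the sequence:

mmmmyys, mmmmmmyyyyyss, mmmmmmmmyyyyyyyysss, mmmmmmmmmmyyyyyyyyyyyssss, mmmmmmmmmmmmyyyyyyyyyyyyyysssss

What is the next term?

mmmmmmmmmmmmmmyyyyyyyyyyyyyyyyyssssss

Reading off run lengths: m runs 4, 6, 8, 10, 12; y runs 2, 5, 8, 11, 14; s runs 1, 2, 3, 4, 5 — each is linear in n (n = 1, 2, …).
Setting n = 6 gives 14, 17, 6 characters in each block.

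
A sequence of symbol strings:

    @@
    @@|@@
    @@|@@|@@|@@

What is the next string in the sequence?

@@|@@|@@|@@|@@|@@|@@|@@

s(k+1) = s(k)·|·s(k) — each term doubles the last with '|' between the halves.
So the next term is two copies of @@|@@|@@|@@ with '|' between the halves.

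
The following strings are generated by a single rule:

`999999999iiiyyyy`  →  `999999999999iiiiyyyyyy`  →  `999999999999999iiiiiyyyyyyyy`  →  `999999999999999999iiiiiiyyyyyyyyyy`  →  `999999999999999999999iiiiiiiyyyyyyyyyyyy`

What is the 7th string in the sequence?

Term n consists of 3n 9's, followed by n i's, followed by 2n-2 y's, where the shown terms are n = 3, 4, 5, 6, 7.
Setting n = 9 gives 27, 9, 16 characters in each block.

999999999999999999999999999iiiiiiiiiyyyyyyyyyyyyyyyy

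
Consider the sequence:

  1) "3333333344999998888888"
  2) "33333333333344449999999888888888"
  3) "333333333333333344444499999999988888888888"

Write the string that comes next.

3333333333333333333344444444999999999998888888888888

Each string has the form 3^{4n} 4^{2n-2} 9^{2n+1} 8^{2n+3}, where the shown terms are n = 2, 3, 4.
Setting n = 5 gives 20, 8, 11, 13 characters in each block.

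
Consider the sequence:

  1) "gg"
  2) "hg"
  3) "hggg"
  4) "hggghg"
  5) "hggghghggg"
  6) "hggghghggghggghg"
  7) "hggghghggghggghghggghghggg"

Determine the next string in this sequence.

hggghghggghggghghggghghggghggghghggghggghg

From term 3 onward, concatenate the last term with the second-to-last: hg·gg = hggg, hggg·hg = hggghg, …
The next term joins hggghghggghggghghggghghggg and hggghghggghggghg.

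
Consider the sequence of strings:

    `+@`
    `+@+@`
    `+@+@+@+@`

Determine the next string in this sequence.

Every step duplicates the string.
Doubling +@+@+@+@:

+@+@+@+@+@+@+@+@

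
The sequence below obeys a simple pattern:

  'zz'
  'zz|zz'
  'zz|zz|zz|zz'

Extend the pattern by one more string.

Every step duplicates the string with '|' between the halves.
Doubling zz|zz|zz|zz with '|' between the halves:

zz|zz|zz|zz|zz|zz|zz|zz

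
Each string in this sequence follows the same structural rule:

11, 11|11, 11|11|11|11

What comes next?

Each string is two copies of the previous one joined by '|'.
Doubling 11|11|11|11 with '|' between the halves:

11|11|11|11|11|11|11|11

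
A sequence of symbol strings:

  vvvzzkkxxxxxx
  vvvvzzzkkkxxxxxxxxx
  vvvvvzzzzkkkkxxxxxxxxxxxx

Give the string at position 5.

vvvvvvvzzzzzzkkkkkkxxxxxxxxxxxxxxxxxx

Term n consists of n+1 v's, followed by n z's, followed by n k's, followed by 3n x's, where the shown terms are n = 2, 3, 4.
At n = 6 the blocks have lengths 7, 6, 6, 18.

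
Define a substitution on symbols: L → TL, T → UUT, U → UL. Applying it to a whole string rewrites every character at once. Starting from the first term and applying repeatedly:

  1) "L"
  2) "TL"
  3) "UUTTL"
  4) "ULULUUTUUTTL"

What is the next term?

Rewriting each symbol of ULULUUTUUTTL: U→UL, L→TL, U→UL, L→TL, U→UL, U→UL, T→UUT, U→UL, U→UL, T→UUT, T→UUT, L→TL, which concatenates to UL TL UL TL UL UL UUT UL UL UUT UUT TL.

ULTLULTLULULUUTULULUUTUUTTL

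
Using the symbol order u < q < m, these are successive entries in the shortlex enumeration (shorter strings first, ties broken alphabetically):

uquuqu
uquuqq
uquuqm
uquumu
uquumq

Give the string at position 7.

Stepping forward 2 times from uquumq: uquumq → uquumm, then the target.

uququu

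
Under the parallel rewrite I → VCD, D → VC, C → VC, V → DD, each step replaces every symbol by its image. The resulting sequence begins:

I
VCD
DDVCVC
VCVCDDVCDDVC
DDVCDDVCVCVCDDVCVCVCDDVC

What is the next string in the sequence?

VCVCDDVCVCVCDDVCDDVCDDVCVCVCDDVCDDVCDDVCVCVCDDVC

Applying the rule to each of the 24 symbols of DDVCDDVCVCVCDDVCVCVCDDVC gives the pieces VC VC DD VC VC VC DD VC DD VC DD VC VC VC DD VC DD VC DD VC VC VC DD VC, which concatenate to the answer.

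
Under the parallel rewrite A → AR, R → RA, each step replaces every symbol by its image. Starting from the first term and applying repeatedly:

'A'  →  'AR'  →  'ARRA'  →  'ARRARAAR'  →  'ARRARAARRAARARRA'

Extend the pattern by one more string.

φ(ARRARAARRAARARRA) expands symbol-by-symbol to AR RA RA AR RA AR AR RA RA AR AR RA AR RA RA AR; joining the 16 pieces gives the next term.

ARRARAARRAARARRARAARARRAARRARAAR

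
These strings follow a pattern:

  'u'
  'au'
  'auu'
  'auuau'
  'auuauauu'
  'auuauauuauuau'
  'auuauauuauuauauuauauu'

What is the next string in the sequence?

auuauauuauuauauuauauuauuauauuauuau

Each term (from the third on) is the previous term followed by the one before it: term 3 = au·u = auu.
So term 8 is auuauauuauuauauuauauu·auuauauuauuau.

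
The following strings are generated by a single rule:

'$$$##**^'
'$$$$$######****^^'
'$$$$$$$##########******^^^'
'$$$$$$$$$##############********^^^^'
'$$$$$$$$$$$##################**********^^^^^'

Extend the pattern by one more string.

$$$$$$$$$$$$$######################************^^^^^^

Reading off run lengths: $ runs 3, 5, 7, 9, 11; # runs 2, 6, 10, 14, 18; * runs 2, 4, 6, 8, 10; ^ runs 1, 2, 3, 4, 5 — each is linear in n (n = 1, 2, …).
For the next term, n = 6, so the run lengths are 13, 22, 12, 6.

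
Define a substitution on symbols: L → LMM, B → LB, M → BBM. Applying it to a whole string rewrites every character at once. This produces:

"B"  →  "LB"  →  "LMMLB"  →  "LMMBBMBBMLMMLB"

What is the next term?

φ(LMMBBMBBMLMMLB) expands symbol-by-symbol to LMM BBM BBM LB LB BBM LB LB BBM LMM BBM BBM LMM LB; joining the 14 pieces gives the next term.

LMMBBMBBMLBLBBBMLBLBBBMLMMBBMBBMLMMLB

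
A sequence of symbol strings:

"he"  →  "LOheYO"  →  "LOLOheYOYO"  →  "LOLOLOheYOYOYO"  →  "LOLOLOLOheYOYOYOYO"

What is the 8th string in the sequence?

LOLOLOLOLOLOLOheYOYOYOYOYOYOYO

Every step adds LO to the front and YO to the end of the previous string.
From LOLOLOLOheYOYOYOYO, 3 further steps: LOLOLOLOheYOYOYOYO → LOLOLOLOLOheYOYOYOYOYO → LOLOLOLOLOLOheYOYOYOYOYOYO → (answer).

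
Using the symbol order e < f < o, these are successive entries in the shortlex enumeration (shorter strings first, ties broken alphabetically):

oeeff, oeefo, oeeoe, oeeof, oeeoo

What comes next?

oefee

Treat oeeoo as a base-3 numeral over the given alphabet and add one, carrying through any trailing o's.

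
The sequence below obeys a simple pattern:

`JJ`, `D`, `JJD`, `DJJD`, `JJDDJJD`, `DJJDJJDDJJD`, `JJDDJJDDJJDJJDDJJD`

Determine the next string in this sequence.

DJJDJJDDJJDJJDDJJDDJJDJJDDJJD

Each term (from the third on) is the two preceding terms concatenated in order: term 3 = JJ·D = JJD.
Continuing: DJJDJJDDJJD · JJDDJJDDJJDJJDDJJD gives term 8.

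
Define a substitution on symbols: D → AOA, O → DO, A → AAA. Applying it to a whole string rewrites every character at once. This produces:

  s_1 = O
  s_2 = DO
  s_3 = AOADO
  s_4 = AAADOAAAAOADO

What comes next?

AAAAAAAAAAOADOAAAAAAAAAAAADOAAAAOADO

Applying the rule to each of the 13 symbols of AAADOAAAAOADO gives the pieces AAA AAA AAA AOA DO AAA AAA AAA AAA DO AAA AOA DO, which concatenate to the answer.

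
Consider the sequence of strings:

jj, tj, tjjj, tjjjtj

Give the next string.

From term 3 onward, concatenate the last term with the second-to-last: tj·jj = tjjj, tjjj·tj = tjjjtj, …
So term 5 is tjjjtj·tjjj.

tjjjtjtjjj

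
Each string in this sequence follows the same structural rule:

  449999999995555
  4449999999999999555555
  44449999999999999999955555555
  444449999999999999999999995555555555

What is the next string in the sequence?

The n-th term is n 4's then 4n+1 9's then 2n 5's, where the shown terms are n = 2, 3, 4, 5.
At n = 6 the blocks have lengths 6, 25, 12.

4444449999999999999999999999999555555555555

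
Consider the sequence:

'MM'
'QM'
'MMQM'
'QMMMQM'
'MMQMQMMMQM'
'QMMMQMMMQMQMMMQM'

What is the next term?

Each term (from the third on) is the two preceding terms concatenated in order: term 3 = MM·QM = MMQM.
The next term joins MMQMQMMMQM and QMMMQMMMQMQMMMQM.

MMQMQMMMQMQMMMQMMMQMQMMMQM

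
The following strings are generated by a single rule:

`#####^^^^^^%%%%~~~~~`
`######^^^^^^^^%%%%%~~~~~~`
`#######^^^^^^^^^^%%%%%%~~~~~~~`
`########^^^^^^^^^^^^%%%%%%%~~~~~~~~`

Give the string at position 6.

##########^^^^^^^^^^^^^^^^%%%%%%%%%~~~~~~~~~~

Reading off run lengths: # runs 5, 6, 7, 8; ^ runs 6, 8, 10, 12; % runs 4, 5, 6, 7; ~ runs 5, 6, 7, 8 — each is linear in n, where the shown terms are n = 3, 4, 5, 6.
For term 6, n = 8, so the run lengths are 10, 16, 9, 10.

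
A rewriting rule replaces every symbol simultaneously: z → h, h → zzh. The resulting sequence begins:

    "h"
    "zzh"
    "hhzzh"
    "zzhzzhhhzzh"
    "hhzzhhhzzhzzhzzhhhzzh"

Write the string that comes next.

Replace each of the 21 characters of hhzzhhhzzhzzhzzhhhzzh in place — zzh zzh h h zzh zzh zzh h h zzh h h zzh h h zzh zzh zzh h h zzh — and concatenate.

zzhzzhhhzzhzzhzzhhhzzhhhzzhhhzzhzzhzzhhhzzh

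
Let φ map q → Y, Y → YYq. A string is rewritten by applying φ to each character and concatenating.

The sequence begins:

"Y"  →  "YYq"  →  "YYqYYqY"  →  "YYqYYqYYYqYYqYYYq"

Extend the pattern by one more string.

YYqYYqYYYqYYqYYYqYYqYYqYYYqYYqYYYqYYqYYqY

Applying the rule to each of the 17 symbols of YYqYYqYYYqYYqYYYq gives the pieces YYq YYq Y YYq YYq Y YYq YYq YYq Y YYq YYq Y YYq YYq YYq Y, which concatenate to the answer.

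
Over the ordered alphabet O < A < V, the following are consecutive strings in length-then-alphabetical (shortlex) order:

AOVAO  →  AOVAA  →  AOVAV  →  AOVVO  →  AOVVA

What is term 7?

Continuing the enumeration 2 steps past AOVVA: AOVVA → AOVVV → (answer).

AAOOO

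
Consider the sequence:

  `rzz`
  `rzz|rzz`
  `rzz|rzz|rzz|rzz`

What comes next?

Each string is two copies of the previous one joined by '|'.
One more doubling of rzz|rzz|rzz|rzz gives the answer.

rzz|rzz|rzz|rzz|rzz|rzz|rzz|rzz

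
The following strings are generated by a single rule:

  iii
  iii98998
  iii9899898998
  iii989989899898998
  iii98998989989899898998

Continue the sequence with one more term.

iii9899898998989989899898998

Every step adds 98998 to the end: s(k+1) = s(k)·98998.
One more step from iii98998989989899898998 gives the answer.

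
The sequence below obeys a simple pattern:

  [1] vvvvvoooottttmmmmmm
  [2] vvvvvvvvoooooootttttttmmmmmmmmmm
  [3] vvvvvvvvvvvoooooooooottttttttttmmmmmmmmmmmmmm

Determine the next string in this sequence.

Reading off run lengths: v runs 5, 8, 11; o runs 4, 7, 10; t runs 4, 7, 10; m runs 6, 10, 14 — each is linear in n (n = 1, 2, …).
Setting n = 4 gives 14, 13, 13, 18 characters in each block.

vvvvvvvvvvvvvvoooooooooooootttttttttttttmmmmmmmmmmmmmmmmmm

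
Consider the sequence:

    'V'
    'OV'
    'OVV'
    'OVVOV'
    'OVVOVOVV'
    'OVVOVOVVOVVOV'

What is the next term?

OVVOVOVVOVVOVOVVOVOVV

This is a Fibonacci-style word recurrence s(k) = s(k−1)·s(k−2): e.g. OV·V = OVV.
Continuing: OVVOVOVVOVVOV · OVVOVOVV gives term 7.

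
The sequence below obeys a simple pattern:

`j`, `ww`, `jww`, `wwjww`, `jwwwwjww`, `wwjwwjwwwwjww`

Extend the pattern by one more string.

From term 3 onward, concatenate the second-to-last term with the last: j·ww = jww, ww·jww = wwjww, …
So term 7 is jwwwwjww·wwjwwjwwwwjww.

jwwwwjwwwwjwwjwwwwjww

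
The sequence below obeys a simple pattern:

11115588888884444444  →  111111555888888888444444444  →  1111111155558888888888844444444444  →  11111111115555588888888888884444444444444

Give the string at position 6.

Term n consists of 2n 1's, followed by n 5's, followed by 2n+3 8's, followed by 2n+3 4's, where the shown terms are n = 2, 3, 4, 5.
Setting n = 7 gives 14, 7, 17, 17 characters in each block.

1111111111111155555558888888888888888844444444444444444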